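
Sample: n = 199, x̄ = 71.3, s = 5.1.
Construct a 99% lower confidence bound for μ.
μ ≥ 70.45

Lower bound (one-sided):
t* = 2.345 (one-sided for 99%)
Lower bound = x̄ - t* · s/√n = 71.3 - 2.345 · 5.1/√199 = 70.45

We are 99% confident that μ ≥ 70.45.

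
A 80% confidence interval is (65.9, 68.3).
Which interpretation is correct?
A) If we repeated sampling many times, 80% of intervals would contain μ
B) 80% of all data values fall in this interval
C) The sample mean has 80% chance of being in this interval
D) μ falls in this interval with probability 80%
A

A) Correct — this is the frequentist long-run coverage interpretation.
B) Wrong — a CI is about the parameter μ, not individual data values.
C) Wrong — x̄ is observed and sits in the interval by construction.
D) Wrong — μ is fixed; the randomness lives in the interval, not in μ.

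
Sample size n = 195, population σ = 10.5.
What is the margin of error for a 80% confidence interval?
Margin of error = 0.96

Margin of error = z* · σ/√n
= 1.282 · 10.5/√195
= 1.282 · 10.5/13.9642
= 0.96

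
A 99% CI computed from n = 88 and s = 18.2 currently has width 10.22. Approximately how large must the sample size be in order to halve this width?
n ≈ 352

CI width ∝ 1/√n
To reduce width by factor 2, need √n to grow by 2 → need 2² = 4 times as many samples.

Current: n = 88, width = 10.22
New: n = 352, width ≈ 5.02

Width reduced by factor of 10.22/5.02 = 2.04.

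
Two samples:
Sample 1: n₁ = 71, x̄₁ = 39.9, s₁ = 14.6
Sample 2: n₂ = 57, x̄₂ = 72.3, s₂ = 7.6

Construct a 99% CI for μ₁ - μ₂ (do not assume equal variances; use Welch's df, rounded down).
(-37.65, -27.15)

Difference: x̄₁ - x̄₂ = -32.40
SE = √(s₁²/n₁ + s₂²/n₂) = √(14.6²/71 + 7.6²/57) = 2.0039
df = 109.62 → 109 (Welch–Satterthwaite, rounded down)
t* = 2.622

CI: -32.40 ± 2.622 · 2.0039 = -32.40 ± 5.25 = (-37.65, -27.15)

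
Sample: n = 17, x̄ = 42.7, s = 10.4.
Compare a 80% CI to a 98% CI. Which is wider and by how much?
98% CI is wider by 6.29

df = 16
80% CI: t* = 1.337, (39.33, 46.07), width = 2 · t* · s/√n = 6.74
98% CI: t* = 2.583, (36.18, 49.22), width = 2 · t* · s/√n = 13.03

The 98% CI is wider by 13.03 - 6.74 = 6.29.
Higher confidence requires a wider interval.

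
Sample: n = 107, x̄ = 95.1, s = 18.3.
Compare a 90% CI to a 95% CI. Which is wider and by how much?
95% CI is wider by 1.15

df = 106
90% CI: t* = 1.659, (92.17, 98.03), width = 2 · t* · s/√n = 5.87
95% CI: t* = 1.983, (91.59, 98.61), width = 2 · t* · s/√n = 7.02

The 95% CI is wider by 7.02 - 5.87 = 1.15.
Higher confidence requires a wider interval.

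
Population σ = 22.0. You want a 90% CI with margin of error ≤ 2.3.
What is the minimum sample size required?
n ≥ 248

For margin E ≤ 2.3:
n ≥ (z* · σ / E)²
n ≥ (1.645 · 22.0 / 2.3)²
n ≥ 247.58

Minimum n = 248 (rounding up)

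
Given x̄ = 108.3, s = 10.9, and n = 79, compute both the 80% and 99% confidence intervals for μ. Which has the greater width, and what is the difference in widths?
99% CI is wider by 3.31

df = 78
80% CI: t* = 1.292, (106.72, 109.88), width = 2 · t* · s/√n = 3.17
99% CI: t* = 2.640, (105.06, 111.54), width = 2 · t* · s/√n = 6.48

The 99% CI is wider by 6.48 - 3.17 = 3.31.
Higher confidence requires a wider interval.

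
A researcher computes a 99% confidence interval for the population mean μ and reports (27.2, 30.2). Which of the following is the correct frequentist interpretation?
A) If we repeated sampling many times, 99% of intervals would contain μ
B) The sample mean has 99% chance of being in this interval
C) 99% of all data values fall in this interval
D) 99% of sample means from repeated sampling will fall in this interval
A

A) Correct — this is the frequentist long-run coverage interpretation.
B) Wrong — x̄ is observed and sits in the interval by construction.
C) Wrong — a CI is about the parameter μ, not individual data values.
D) Wrong — coverage applies to intervals containing μ, not to future x̄ values.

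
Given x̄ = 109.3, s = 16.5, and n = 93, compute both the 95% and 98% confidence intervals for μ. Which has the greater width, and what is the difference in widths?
98% CI is wider by 1.30

df = 92
95% CI: t* = 1.986, (105.90, 112.70), width = 2 · t* · s/√n = 6.80
98% CI: t* = 2.368, (105.25, 113.35), width = 2 · t* · s/√n = 8.10

The 98% CI is wider by 8.10 - 6.80 = 1.30.
Higher confidence requires a wider interval.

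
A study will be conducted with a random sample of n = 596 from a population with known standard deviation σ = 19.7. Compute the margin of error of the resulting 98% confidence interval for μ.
Margin of error = 1.88

Margin of error = z* · σ/√n
= 2.326 · 19.7/√596
= 2.326 · 19.7/24.4131
= 1.88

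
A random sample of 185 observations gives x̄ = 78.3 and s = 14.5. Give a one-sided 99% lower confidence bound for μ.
μ ≥ 75.80

Lower bound (one-sided):
t* = 2.347 (one-sided for 99%)
Lower bound = x̄ - t* · s/√n = 78.3 - 2.347 · 14.5/√185 = 75.80

We are 99% confident that μ ≥ 75.80.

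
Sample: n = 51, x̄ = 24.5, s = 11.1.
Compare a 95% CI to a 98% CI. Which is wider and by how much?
98% CI is wider by 1.22

df = 50
95% CI: t* = 2.009, (21.38, 27.62), width = 2 · t* · s/√n = 6.25
98% CI: t* = 2.403, (20.76, 28.24), width = 2 · t* · s/√n = 7.47

The 98% CI is wider by 7.47 - 6.25 = 1.22.
Higher confidence requires a wider interval.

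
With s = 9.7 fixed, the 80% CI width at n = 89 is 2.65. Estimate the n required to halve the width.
n ≈ 356

CI width ∝ 1/√n
To reduce width by factor 2, need √n to grow by 2 → need 2² = 4 times as many samples.

Current: n = 89, width = 2.65
New: n = 356, width ≈ 1.32

Width reduced by factor of 2.65/1.32 = 2.01.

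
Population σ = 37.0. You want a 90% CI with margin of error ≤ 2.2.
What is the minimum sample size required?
n ≥ 766

For margin E ≤ 2.2:
n ≥ (z* · σ / E)²
n ≥ (1.645 · 37.0 / 2.2)²
n ≥ 765.40

Minimum n = 766 (rounding up)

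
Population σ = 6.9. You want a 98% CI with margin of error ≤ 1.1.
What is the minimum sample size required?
n ≥ 213

For margin E ≤ 1.1:
n ≥ (z* · σ / E)²
n ≥ (2.326 · 6.9 / 1.1)²
n ≥ 212.88

Minimum n = 213 (rounding up)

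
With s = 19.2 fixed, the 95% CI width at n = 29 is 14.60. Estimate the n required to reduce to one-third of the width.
n ≈ 261

CI width ∝ 1/√n
To reduce width by factor 3, need √n to grow by 3 → need 3² = 9 times as many samples.

Current: n = 29, width = 14.60
New: n = 261, width ≈ 4.68

Width reduced by factor of 14.60/4.68 = 3.12.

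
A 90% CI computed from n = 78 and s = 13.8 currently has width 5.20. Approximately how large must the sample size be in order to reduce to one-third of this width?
n ≈ 702

CI width ∝ 1/√n
To reduce width by factor 3, need √n to grow by 3 → need 3² = 9 times as many samples.

Current: n = 78, width = 5.20
New: n = 702, width ≈ 1.72

Width reduced by factor of 5.20/1.72 = 3.02.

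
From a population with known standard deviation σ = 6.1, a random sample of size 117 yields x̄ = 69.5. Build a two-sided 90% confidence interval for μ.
(68.57, 70.43)

z-interval (σ known):
z* = 1.645 for 90% confidence

Margin of error = z* · σ/√n = 1.645 · 6.1/√117 = 0.93

CI: (69.5 - 0.93, 69.5 + 0.93) = (68.57, 70.43)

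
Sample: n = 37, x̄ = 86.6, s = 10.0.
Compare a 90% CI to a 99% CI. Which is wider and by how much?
99% CI is wider by 3.39

df = 36
90% CI: t* = 1.688, (83.82, 89.38), width = 2 · t* · s/√n = 5.55
99% CI: t* = 2.719, (82.13, 91.07), width = 2 · t* · s/√n = 8.94

The 99% CI is wider by 8.94 - 5.55 = 3.39.
Higher confidence requires a wider interval.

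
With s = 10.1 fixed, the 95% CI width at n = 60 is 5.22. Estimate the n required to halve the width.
n ≈ 240

CI width ∝ 1/√n
To reduce width by factor 2, need √n to grow by 2 → need 2² = 4 times as many samples.

Current: n = 60, width = 5.22
New: n = 240, width ≈ 2.57

Width reduced by factor of 5.22/2.57 = 2.03.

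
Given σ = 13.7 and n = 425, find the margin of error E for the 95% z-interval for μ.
Margin of error = 1.30

Margin of error = z* · σ/√n
= 1.960 · 13.7/√425
= 1.960 · 13.7/20.6155
= 1.30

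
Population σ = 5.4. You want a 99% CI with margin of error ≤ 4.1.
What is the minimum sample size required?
n ≥ 12

For margin E ≤ 4.1:
n ≥ (z* · σ / E)²
n ≥ (2.576 · 5.4 / 4.1)²
n ≥ 11.51

Minimum n = 12 (rounding up)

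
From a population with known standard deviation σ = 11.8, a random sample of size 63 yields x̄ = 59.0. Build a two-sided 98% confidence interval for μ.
(55.54, 62.46)

z-interval (σ known):
z* = 2.326 for 98% confidence

Margin of error = z* · σ/√n = 2.326 · 11.8/√63 = 3.46

CI: (59.0 - 3.46, 59.0 + 3.46) = (55.54, 62.46)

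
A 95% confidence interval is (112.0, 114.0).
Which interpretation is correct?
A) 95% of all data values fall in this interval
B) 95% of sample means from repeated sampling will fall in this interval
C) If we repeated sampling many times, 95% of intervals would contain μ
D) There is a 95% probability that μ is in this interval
C

A) Wrong — a CI is about the parameter μ, not individual data values.
B) Wrong — coverage applies to intervals containing μ, not to future x̄ values.
C) Correct — this is the frequentist long-run coverage interpretation.
D) Wrong — μ is fixed; the randomness lives in the interval, not in μ.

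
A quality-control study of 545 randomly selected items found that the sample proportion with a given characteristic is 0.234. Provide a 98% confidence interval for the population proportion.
(0.192, 0.276)

Proportion CI:
SE = √(p̂(1-p̂)/n) = √(0.234 · 0.766 / 545) = 0.01814

z* = 2.326
Margin = z* · SE = 2.326 · 0.01814 = 0.0422

CI: 0.234 ± 0.0422 = (0.192, 0.276)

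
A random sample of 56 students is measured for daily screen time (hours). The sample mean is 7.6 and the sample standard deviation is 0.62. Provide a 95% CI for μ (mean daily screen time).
(7.43, 7.77)

t-interval (σ unknown):
df = n - 1 = 55
t* = 2.004 for 95% confidence

Margin of error = t* · s/√n = 2.004 · 0.62/√56 = 0.17

CI: (7.43, 7.77)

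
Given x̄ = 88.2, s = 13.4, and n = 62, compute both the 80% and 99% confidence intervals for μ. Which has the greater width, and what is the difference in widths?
99% CI is wider by 4.64

df = 61
80% CI: t* = 1.296, (85.99, 90.41), width = 2 · t* · s/√n = 4.41
99% CI: t* = 2.659, (83.67, 92.73), width = 2 · t* · s/√n = 9.05

The 99% CI is wider by 9.05 - 4.41 = 4.64.
Higher confidence requires a wider interval.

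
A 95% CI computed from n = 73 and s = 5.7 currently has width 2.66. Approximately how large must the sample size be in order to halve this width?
n ≈ 292

CI width ∝ 1/√n
To reduce width by factor 2, need √n to grow by 2 → need 2² = 4 times as many samples.

Current: n = 73, width = 2.66
New: n = 292, width ≈ 1.31

Width reduced by factor of 2.66/1.31 = 2.03.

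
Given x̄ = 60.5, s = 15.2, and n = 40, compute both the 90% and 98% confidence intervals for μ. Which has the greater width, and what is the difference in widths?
98% CI is wider by 3.56

df = 39
90% CI: t* = 1.685, (56.45, 64.55), width = 2 · t* · s/√n = 8.10
98% CI: t* = 2.426, (54.67, 66.33), width = 2 · t* · s/√n = 11.66

The 98% CI is wider by 11.66 - 8.10 = 3.56.
Higher confidence requires a wider interval.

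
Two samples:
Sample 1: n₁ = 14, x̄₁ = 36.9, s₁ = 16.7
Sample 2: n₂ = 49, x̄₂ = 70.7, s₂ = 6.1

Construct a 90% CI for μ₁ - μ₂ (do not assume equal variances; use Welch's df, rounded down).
(-41.81, -25.79)

Difference: x̄₁ - x̄₂ = -33.80
SE = √(s₁²/n₁ + s₂²/n₂) = √(16.7²/14 + 6.1²/49) = 4.5475
df = 14.00 → 14 (Welch–Satterthwaite, rounded down)
t* = 1.761

CI: -33.80 ± 1.761 · 4.5475 = -33.80 ± 8.01 = (-41.81, -25.79)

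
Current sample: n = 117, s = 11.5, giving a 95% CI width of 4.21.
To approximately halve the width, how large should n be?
n ≈ 468

CI width ∝ 1/√n
To reduce width by factor 2, need √n to grow by 2 → need 2² = 4 times as many samples.

Current: n = 117, width = 4.21
New: n = 468, width ≈ 2.09

Width reduced by factor of 4.21/2.09 = 2.01.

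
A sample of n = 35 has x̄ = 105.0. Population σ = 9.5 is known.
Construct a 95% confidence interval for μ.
(101.85, 108.15)

z-interval (σ known):
z* = 1.960 for 95% confidence

Margin of error = z* · σ/√n = 1.960 · 9.5/√35 = 3.15

CI: (105.0 - 3.15, 105.0 + 3.15) = (101.85, 108.15)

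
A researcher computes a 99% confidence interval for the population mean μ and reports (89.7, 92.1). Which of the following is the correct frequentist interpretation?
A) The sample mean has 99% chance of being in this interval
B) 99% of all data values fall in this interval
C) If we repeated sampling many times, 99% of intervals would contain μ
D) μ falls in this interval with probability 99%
C

A) Wrong — x̄ is observed and sits in the interval by construction.
B) Wrong — a CI is about the parameter μ, not individual data values.
C) Correct — this is the frequentist long-run coverage interpretation.
D) Wrong — μ is fixed; the randomness lives in the interval, not in μ.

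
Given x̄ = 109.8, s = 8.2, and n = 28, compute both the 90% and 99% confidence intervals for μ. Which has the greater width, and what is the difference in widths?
99% CI is wider by 3.31

df = 27
90% CI: t* = 1.703, (107.16, 112.44), width = 2 · t* · s/√n = 5.28
99% CI: t* = 2.771, (105.51, 114.09), width = 2 · t* · s/√n = 8.59

The 99% CI is wider by 8.59 - 5.28 = 3.31.
Higher confidence requires a wider interval.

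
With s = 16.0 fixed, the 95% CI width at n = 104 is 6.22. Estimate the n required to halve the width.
n ≈ 416

CI width ∝ 1/√n
To reduce width by factor 2, need √n to grow by 2 → need 2² = 4 times as many samples.

Current: n = 104, width = 6.22
New: n = 416, width ≈ 3.08

Width reduced by factor of 6.22/3.08 = 2.02.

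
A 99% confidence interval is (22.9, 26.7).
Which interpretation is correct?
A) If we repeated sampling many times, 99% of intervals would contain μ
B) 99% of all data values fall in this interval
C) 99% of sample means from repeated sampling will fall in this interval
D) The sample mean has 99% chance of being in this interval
A

A) Correct — this is the frequentist long-run coverage interpretation.
B) Wrong — a CI is about the parameter μ, not individual data values.
C) Wrong — coverage applies to intervals containing μ, not to future x̄ values.
D) Wrong — x̄ is observed and sits in the interval by construction.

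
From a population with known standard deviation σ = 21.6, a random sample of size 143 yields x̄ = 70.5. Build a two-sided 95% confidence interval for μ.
(66.96, 74.04)

z-interval (σ known):
z* = 1.960 for 95% confidence

Margin of error = z* · σ/√n = 1.960 · 21.6/√143 = 3.54

CI: (70.5 - 3.54, 70.5 + 3.54) = (66.96, 74.04)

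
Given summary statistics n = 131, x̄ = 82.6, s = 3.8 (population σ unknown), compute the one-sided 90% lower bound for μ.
μ ≥ 82.17

Lower bound (one-sided):
t* = 1.288 (one-sided for 90%)
Lower bound = x̄ - t* · s/√n = 82.6 - 1.288 · 3.8/√131 = 82.17

We are 90% confident that μ ≥ 82.17.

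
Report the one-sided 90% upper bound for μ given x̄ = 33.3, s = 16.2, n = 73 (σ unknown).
μ ≤ 35.75

Upper bound (one-sided):
t* = 1.293 (one-sided for 90%)
Upper bound = x̄ + t* · s/√n = 33.3 + 1.293 · 16.2/√73 = 35.75

We are 90% confident that μ ≤ 35.75.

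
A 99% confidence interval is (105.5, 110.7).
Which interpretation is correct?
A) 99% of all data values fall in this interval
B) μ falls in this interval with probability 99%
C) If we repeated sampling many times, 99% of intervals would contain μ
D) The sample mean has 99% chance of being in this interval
C

A) Wrong — a CI is about the parameter μ, not individual data values.
B) Wrong — μ is fixed; the randomness lives in the interval, not in μ.
C) Correct — this is the frequentist long-run coverage interpretation.
D) Wrong — x̄ is observed and sits in the interval by construction.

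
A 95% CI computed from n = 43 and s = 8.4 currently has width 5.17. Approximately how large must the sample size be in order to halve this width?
n ≈ 172

CI width ∝ 1/√n
To reduce width by factor 2, need √n to grow by 2 → need 2² = 4 times as many samples.

Current: n = 43, width = 5.17
New: n = 172, width ≈ 2.53

Width reduced by factor of 5.17/2.53 = 2.04.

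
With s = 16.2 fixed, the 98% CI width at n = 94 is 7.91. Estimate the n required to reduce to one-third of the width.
n ≈ 846

CI width ∝ 1/√n
To reduce width by factor 3, need √n to grow by 3 → need 3² = 9 times as many samples.

Current: n = 94, width = 7.91
New: n = 846, width ≈ 2.60

Width reduced by factor of 7.91/2.60 = 3.04.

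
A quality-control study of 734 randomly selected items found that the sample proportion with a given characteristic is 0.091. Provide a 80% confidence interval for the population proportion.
(0.077, 0.105)

Proportion CI:
SE = √(p̂(1-p̂)/n) = √(0.091 · 0.909 / 734) = 0.01062

z* = 1.282
Margin = z* · SE = 1.282 · 0.01062 = 0.0136

CI: 0.091 ± 0.0136 = (0.077, 0.105)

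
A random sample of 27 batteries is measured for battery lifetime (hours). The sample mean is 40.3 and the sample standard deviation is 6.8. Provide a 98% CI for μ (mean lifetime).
(37.06, 43.54)

t-interval (σ unknown):
df = n - 1 = 26
t* = 2.479 for 98% confidence

Margin of error = t* · s/√n = 2.479 · 6.8/√27 = 3.24

CI: (37.06, 43.54)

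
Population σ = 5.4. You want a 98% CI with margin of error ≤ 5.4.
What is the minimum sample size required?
n ≥ 6

For margin E ≤ 5.4:
n ≥ (z* · σ / E)²
n ≥ (2.326 · 5.4 / 5.4)²
n ≥ 5.41

Minimum n = 6 (rounding up)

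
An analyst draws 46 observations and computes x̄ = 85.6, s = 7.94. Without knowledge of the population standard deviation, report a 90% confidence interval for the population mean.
(83.63, 87.57)

t-interval (σ unknown):
df = n - 1 = 45
t* = 1.679 for 90% confidence

Margin of error = t* · s/√n = 1.679 · 7.94/√46 = 1.97

CI: (83.63, 87.57)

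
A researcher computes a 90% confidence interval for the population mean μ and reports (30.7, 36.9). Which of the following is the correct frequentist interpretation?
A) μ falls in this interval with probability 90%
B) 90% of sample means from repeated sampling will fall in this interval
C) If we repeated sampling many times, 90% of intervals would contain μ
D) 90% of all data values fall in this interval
C

A) Wrong — μ is fixed; the randomness lives in the interval, not in μ.
B) Wrong — coverage applies to intervals containing μ, not to future x̄ values.
C) Correct — this is the frequentist long-run coverage interpretation.
D) Wrong — a CI is about the parameter μ, not individual data values.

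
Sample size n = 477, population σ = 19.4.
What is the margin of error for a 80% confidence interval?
Margin of error = 1.14

Margin of error = z* · σ/√n
= 1.282 · 19.4/√477
= 1.282 · 19.4/21.8403
= 1.14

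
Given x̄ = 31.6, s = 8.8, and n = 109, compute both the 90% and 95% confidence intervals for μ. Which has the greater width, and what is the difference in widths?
95% CI is wider by 0.54

df = 108
90% CI: t* = 1.659, (30.20, 33.00), width = 2 · t* · s/√n = 2.80
95% CI: t* = 1.982, (29.93, 33.27), width = 2 · t* · s/√n = 3.34

The 95% CI is wider by 3.34 - 2.80 = 0.54.
Higher confidence requires a wider interval.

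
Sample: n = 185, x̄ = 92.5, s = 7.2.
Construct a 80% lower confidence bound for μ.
μ ≥ 92.05

Lower bound (one-sided):
t* = 0.844 (one-sided for 80%)
Lower bound = x̄ - t* · s/√n = 92.5 - 0.844 · 7.2/√185 = 92.05

We are 80% confident that μ ≥ 92.05.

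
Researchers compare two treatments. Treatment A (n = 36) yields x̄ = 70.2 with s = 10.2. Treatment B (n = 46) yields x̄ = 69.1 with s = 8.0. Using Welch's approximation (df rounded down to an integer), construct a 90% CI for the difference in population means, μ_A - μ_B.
(-2.35, 4.55)

Difference: x̄₁ - x̄₂ = 1.10
SE = √(s₁²/n₁ + s₂²/n₂) = √(10.2²/36 + 8.0²/46) = 2.0691
df = 65.08 → 65 (Welch–Satterthwaite, rounded down)
t* = 1.669

CI: 1.10 ± 1.669 · 2.0691 = 1.10 ± 3.45 = (-2.35, 4.55)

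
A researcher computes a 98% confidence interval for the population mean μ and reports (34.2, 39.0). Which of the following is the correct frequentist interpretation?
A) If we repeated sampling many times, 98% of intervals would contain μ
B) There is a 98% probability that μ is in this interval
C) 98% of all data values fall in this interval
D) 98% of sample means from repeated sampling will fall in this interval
A

A) Correct — this is the frequentist long-run coverage interpretation.
B) Wrong — μ is fixed; the randomness lives in the interval, not in μ.
C) Wrong — a CI is about the parameter μ, not individual data values.
D) Wrong — coverage applies to intervals containing μ, not to future x̄ values.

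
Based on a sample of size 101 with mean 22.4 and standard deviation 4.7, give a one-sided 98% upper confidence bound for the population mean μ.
μ ≤ 23.37

Upper bound (one-sided):
t* = 2.081 (one-sided for 98%)
Upper bound = x̄ + t* · s/√n = 22.4 + 2.081 · 4.7/√101 = 23.37

We are 98% confident that μ ≤ 23.37.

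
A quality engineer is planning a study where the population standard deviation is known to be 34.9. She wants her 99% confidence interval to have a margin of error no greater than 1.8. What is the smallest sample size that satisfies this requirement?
n ≥ 2495

For margin E ≤ 1.8:
n ≥ (z* · σ / E)²
n ≥ (2.576 · 34.9 / 1.8)²
n ≥ 2494.58

Minimum n = 2495 (rounding up)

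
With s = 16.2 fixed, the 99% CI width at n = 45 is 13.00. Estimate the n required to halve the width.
n ≈ 180

CI width ∝ 1/√n
To reduce width by factor 2, need √n to grow by 2 → need 2² = 4 times as many samples.

Current: n = 45, width = 13.00
New: n = 180, width ≈ 6.29

Width reduced by factor of 13.00/6.29 = 2.07.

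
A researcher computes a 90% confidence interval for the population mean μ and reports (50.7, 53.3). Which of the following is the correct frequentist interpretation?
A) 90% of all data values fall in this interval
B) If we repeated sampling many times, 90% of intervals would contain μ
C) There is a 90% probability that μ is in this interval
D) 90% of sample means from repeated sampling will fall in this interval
B

A) Wrong — a CI is about the parameter μ, not individual data values.
B) Correct — this is the frequentist long-run coverage interpretation.
C) Wrong — μ is fixed; the randomness lives in the interval, not in μ.
D) Wrong — coverage applies to intervals containing μ, not to future x̄ values.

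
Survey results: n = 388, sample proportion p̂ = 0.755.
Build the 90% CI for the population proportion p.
(0.719, 0.791)

Proportion CI:
SE = √(p̂(1-p̂)/n) = √(0.755 · 0.245 / 388) = 0.02183

z* = 1.645
Margin = z* · SE = 1.645 · 0.02183 = 0.0359

CI: 0.755 ± 0.0359 = (0.719, 0.791)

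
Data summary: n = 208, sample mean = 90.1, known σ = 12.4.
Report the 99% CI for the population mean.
(87.89, 92.31)

z-interval (σ known):
z* = 2.576 for 99% confidence

Margin of error = z* · σ/√n = 2.576 · 12.4/√208 = 2.21

CI: (90.1 - 2.21, 90.1 + 2.21) = (87.89, 92.31)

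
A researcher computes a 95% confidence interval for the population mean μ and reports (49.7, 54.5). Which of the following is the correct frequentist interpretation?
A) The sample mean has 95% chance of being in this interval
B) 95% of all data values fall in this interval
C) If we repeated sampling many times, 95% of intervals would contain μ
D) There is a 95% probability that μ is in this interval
C

A) Wrong — x̄ is observed and sits in the interval by construction.
B) Wrong — a CI is about the parameter μ, not individual data values.
C) Correct — this is the frequentist long-run coverage interpretation.
D) Wrong — μ is fixed; the randomness lives in the interval, not in μ.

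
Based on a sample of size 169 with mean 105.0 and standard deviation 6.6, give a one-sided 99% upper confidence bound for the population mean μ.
μ ≤ 106.19

Upper bound (one-sided):
t* = 2.349 (one-sided for 99%)
Upper bound = x̄ + t* · s/√n = 105.0 + 2.349 · 6.6/√169 = 106.19

We are 99% confident that μ ≤ 106.19.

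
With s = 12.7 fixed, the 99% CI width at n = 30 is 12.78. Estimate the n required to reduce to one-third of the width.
n ≈ 270

CI width ∝ 1/√n
To reduce width by factor 3, need √n to grow by 3 → need 3² = 9 times as many samples.

Current: n = 30, width = 12.78
New: n = 270, width ≈ 4.01

Width reduced by factor of 12.78/4.01 = 3.19.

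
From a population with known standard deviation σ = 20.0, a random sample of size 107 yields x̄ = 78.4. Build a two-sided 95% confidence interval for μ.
(74.61, 82.19)

z-interval (σ known):
z* = 1.960 for 95% confidence

Margin of error = z* · σ/√n = 1.960 · 20.0/√107 = 3.79

CI: (78.4 - 3.79, 78.4 + 3.79) = (74.61, 82.19)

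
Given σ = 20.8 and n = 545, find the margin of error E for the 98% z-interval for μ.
Margin of error = 2.07

Margin of error = z* · σ/√n
= 2.326 · 20.8/√545
= 2.326 · 20.8/23.3452
= 2.07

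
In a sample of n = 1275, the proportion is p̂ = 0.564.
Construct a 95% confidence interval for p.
(0.537, 0.591)

Proportion CI:
SE = √(p̂(1-p̂)/n) = √(0.564 · 0.436 / 1275) = 0.01389

z* = 1.960
Margin = z* · SE = 1.960 · 0.01389 = 0.0272

CI: 0.564 ± 0.0272 = (0.537, 0.591)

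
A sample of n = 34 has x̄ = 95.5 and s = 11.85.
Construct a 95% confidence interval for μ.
(91.36, 99.64)

t-interval (σ unknown):
df = n - 1 = 33
t* = 2.035 for 95% confidence

Margin of error = t* · s/√n = 2.035 · 11.85/√34 = 4.14

CI: (91.36, 99.64)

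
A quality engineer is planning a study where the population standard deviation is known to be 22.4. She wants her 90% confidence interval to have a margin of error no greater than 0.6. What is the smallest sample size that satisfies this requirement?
n ≥ 3772

For margin E ≤ 0.6:
n ≥ (z* · σ / E)²
n ≥ (1.645 · 22.4 / 0.6)²
n ≥ 3771.60

Minimum n = 3772 (rounding up)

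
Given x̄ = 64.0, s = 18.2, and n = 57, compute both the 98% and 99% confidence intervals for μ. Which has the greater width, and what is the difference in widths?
99% CI is wider by 1.31

df = 56
98% CI: t* = 2.395, (58.23, 69.77), width = 2 · t* · s/√n = 11.55
99% CI: t* = 2.667, (57.57, 70.43), width = 2 · t* · s/√n = 12.86

The 99% CI is wider by 12.86 - 11.55 = 1.31.
Higher confidence requires a wider interval.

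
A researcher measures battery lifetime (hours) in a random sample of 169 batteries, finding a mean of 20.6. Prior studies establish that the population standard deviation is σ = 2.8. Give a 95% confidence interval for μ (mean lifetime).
(20.18, 21.02)

z-interval (σ known):
z* = 1.960 for 95% confidence

Margin of error = z* · σ/√n = 1.960 · 2.8/√169 = 0.42

CI: (20.6 - 0.42, 20.6 + 0.42) = (20.18, 21.02)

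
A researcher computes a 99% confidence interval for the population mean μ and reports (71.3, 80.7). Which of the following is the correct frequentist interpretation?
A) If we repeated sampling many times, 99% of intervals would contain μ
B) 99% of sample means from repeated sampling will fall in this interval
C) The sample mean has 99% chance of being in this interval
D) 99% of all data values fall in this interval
A

A) Correct — this is the frequentist long-run coverage interpretation.
B) Wrong — coverage applies to intervals containing μ, not to future x̄ values.
C) Wrong — x̄ is observed and sits in the interval by construction.
D) Wrong — a CI is about the parameter μ, not individual data values.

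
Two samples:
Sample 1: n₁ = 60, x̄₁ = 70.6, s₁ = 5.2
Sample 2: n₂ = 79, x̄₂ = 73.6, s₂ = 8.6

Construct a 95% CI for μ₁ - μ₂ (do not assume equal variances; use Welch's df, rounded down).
(-5.33, -0.67)

Difference: x̄₁ - x̄₂ = -3.00
SE = √(s₁²/n₁ + s₂²/n₂) = √(5.2²/60 + 8.6²/79) = 1.1777
df = 131.03 → 131 (Welch–Satterthwaite, rounded down)
t* = 1.978

CI: -3.00 ± 1.978 · 1.1777 = -3.00 ± 2.33 = (-5.33, -0.67)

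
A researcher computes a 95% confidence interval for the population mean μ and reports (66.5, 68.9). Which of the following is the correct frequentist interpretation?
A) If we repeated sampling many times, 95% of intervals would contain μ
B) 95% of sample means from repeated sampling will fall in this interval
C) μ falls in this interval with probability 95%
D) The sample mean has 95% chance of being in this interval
A

A) Correct — this is the frequentist long-run coverage interpretation.
B) Wrong — coverage applies to intervals containing μ, not to future x̄ values.
C) Wrong — μ is fixed; the randomness lives in the interval, not in μ.
D) Wrong — x̄ is observed and sits in the interval by construction.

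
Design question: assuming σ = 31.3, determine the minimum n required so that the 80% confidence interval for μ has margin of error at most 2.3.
n ≥ 305

For margin E ≤ 2.3:
n ≥ (z* · σ / E)²
n ≥ (1.282 · 31.3 / 2.3)²
n ≥ 304.38

Minimum n = 305 (rounding up)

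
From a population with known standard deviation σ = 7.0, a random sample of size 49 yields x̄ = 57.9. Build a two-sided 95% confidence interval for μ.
(55.94, 59.86)

z-interval (σ known):
z* = 1.960 for 95% confidence

Margin of error = z* · σ/√n = 1.960 · 7.0/√49 = 1.96

CI: (57.9 - 1.96, 57.9 + 1.96) = (55.94, 59.86)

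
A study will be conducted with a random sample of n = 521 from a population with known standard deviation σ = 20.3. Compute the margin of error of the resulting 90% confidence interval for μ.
Margin of error = 1.46

Margin of error = z* · σ/√n
= 1.645 · 20.3/√521
= 1.645 · 20.3/22.8254
= 1.46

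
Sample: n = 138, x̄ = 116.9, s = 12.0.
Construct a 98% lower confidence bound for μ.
μ ≥ 114.78

Lower bound (one-sided):
t* = 2.073 (one-sided for 98%)
Lower bound = x̄ - t* · s/√n = 116.9 - 2.073 · 12.0/√138 = 114.78

We are 98% confident that μ ≥ 114.78.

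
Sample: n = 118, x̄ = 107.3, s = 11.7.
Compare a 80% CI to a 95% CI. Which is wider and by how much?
95% CI is wider by 1.49

df = 117
80% CI: t* = 1.289, (105.91, 108.69), width = 2 · t* · s/√n = 2.78
95% CI: t* = 1.980, (105.17, 109.43), width = 2 · t* · s/√n = 4.27

The 95% CI is wider by 4.27 - 2.78 = 1.49.
Higher confidence requires a wider interval.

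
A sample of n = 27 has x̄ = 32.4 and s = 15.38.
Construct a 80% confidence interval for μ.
(28.51, 36.29)

t-interval (σ unknown):
df = n - 1 = 26
t* = 1.315 for 80% confidence

Margin of error = t* · s/√n = 1.315 · 15.38/√27 = 3.89

CI: (28.51, 36.29)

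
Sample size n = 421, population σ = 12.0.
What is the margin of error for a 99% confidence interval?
Margin of error = 1.51

Margin of error = z* · σ/√n
= 2.576 · 12.0/√421
= 2.576 · 12.0/20.5183
= 1.51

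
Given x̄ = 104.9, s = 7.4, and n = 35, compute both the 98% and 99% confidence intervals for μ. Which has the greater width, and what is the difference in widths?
99% CI is wider by 0.71

df = 34
98% CI: t* = 2.441, (101.85, 107.95), width = 2 · t* · s/√n = 6.11
99% CI: t* = 2.728, (101.49, 108.31), width = 2 · t* · s/√n = 6.82

The 99% CI is wider by 6.82 - 6.11 = 0.71.
Higher confidence requires a wider interval.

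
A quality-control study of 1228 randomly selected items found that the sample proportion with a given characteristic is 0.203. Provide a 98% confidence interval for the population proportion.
(0.176, 0.230)

Proportion CI:
SE = √(p̂(1-p̂)/n) = √(0.203 · 0.797 / 1228) = 0.01148

z* = 2.326
Margin = z* · SE = 2.326 · 0.01148 = 0.0267

CI: 0.203 ± 0.0267 = (0.176, 0.230)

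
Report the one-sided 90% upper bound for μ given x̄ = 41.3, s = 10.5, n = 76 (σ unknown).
μ ≤ 42.86

Upper bound (one-sided):
t* = 1.293 (one-sided for 90%)
Upper bound = x̄ + t* · s/√n = 41.3 + 1.293 · 10.5/√76 = 42.86

We are 90% confident that μ ≤ 42.86.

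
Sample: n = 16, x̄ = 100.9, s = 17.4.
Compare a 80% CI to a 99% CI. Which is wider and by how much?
99% CI is wider by 13.97

df = 15
80% CI: t* = 1.341, (95.07, 106.73), width = 2 · t* · s/√n = 11.67
99% CI: t* = 2.947, (88.08, 113.72), width = 2 · t* · s/√n = 25.64

The 99% CI is wider by 25.64 - 11.67 = 13.97.
Higher confidence requires a wider interval.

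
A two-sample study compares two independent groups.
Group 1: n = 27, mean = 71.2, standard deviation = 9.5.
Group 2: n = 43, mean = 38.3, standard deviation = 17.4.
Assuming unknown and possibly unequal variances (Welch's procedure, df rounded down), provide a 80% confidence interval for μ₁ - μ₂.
(28.73, 37.07)

Difference: x̄₁ - x̄₂ = 32.90
SE = √(s₁²/n₁ + s₂²/n₂) = √(9.5²/27 + 17.4²/43) = 3.2223
df = 66.96 → 66 (Welch–Satterthwaite, rounded down)
t* = 1.295

CI: 32.90 ± 1.295 · 3.2223 = 32.90 ± 4.17 = (28.73, 37.07)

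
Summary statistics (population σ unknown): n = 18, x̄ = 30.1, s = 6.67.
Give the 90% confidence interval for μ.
(27.36, 32.84)

t-interval (σ unknown):
df = n - 1 = 17
t* = 1.740 for 90% confidence

Margin of error = t* · s/√n = 1.740 · 6.67/√18 = 2.74

CI: (27.36, 32.84)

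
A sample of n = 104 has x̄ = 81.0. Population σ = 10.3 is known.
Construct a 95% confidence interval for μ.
(79.02, 82.98)

z-interval (σ known):
z* = 1.960 for 95% confidence

Margin of error = z* · σ/√n = 1.960 · 10.3/√104 = 1.98

CI: (81.0 - 1.98, 81.0 + 1.98) = (79.02, 82.98)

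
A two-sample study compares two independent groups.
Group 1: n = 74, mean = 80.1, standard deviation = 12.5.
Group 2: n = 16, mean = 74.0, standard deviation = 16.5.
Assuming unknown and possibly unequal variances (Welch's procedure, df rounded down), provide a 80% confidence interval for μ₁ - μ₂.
(0.28, 11.92)

Difference: x̄₁ - x̄₂ = 6.10
SE = √(s₁²/n₁ + s₂²/n₂) = √(12.5²/74 + 16.5²/16) = 4.3735
df = 18.89 → 18 (Welch–Satterthwaite, rounded down)
t* = 1.330

CI: 6.10 ± 1.330 · 4.3735 = 6.10 ± 5.82 = (0.28, 11.92)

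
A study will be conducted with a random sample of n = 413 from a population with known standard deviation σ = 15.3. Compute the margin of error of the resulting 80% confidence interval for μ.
Margin of error = 0.97

Margin of error = z* · σ/√n
= 1.282 · 15.3/√413
= 1.282 · 15.3/20.3224
= 0.97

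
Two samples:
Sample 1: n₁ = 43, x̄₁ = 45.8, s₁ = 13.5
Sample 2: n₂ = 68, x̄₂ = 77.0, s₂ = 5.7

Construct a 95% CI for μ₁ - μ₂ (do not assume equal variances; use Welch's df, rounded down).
(-35.56, -26.84)

Difference: x̄₁ - x̄₂ = -31.20
SE = √(s₁²/n₁ + s₂²/n₂) = √(13.5²/43 + 5.7²/68) = 2.1717
df = 51.59 → 51 (Welch–Satterthwaite, rounded down)
t* = 2.008

CI: -31.20 ± 2.008 · 2.1717 = -31.20 ± 4.36 = (-35.56, -26.84)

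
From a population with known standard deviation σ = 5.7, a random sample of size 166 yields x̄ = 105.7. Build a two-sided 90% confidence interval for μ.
(104.97, 106.43)

z-interval (σ known):
z* = 1.645 for 90% confidence

Margin of error = z* · σ/√n = 1.645 · 5.7/√166 = 0.73

CI: (105.7 - 0.73, 105.7 + 0.73) = (104.97, 106.43)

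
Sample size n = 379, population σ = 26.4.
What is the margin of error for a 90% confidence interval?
Margin of error = 2.23

Margin of error = z* · σ/√n
= 1.645 · 26.4/√379
= 1.645 · 26.4/19.4679
= 2.23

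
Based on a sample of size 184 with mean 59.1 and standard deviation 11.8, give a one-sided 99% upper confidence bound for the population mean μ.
μ ≤ 61.14

Upper bound (one-sided):
t* = 2.347 (one-sided for 99%)
Upper bound = x̄ + t* · s/√n = 59.1 + 2.347 · 11.8/√184 = 61.14

We are 99% confident that μ ≤ 61.14.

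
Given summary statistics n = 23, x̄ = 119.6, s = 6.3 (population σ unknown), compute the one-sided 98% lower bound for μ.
μ ≥ 116.73

Lower bound (one-sided):
t* = 2.183 (one-sided for 98%)
Lower bound = x̄ - t* · s/√n = 119.6 - 2.183 · 6.3/√23 = 116.73

We are 98% confident that μ ≥ 116.73.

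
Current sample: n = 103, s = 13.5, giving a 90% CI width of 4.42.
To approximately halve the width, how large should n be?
n ≈ 412

CI width ∝ 1/√n
To reduce width by factor 2, need √n to grow by 2 → need 2² = 4 times as many samples.

Current: n = 103, width = 4.42
New: n = 412, width ≈ 2.19

Width reduced by factor of 4.42/2.19 = 2.02.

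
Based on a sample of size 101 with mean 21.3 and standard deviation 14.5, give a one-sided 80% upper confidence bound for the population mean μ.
μ ≤ 22.52

Upper bound (one-sided):
t* = 0.845 (one-sided for 80%)
Upper bound = x̄ + t* · s/√n = 21.3 + 0.845 · 14.5/√101 = 22.52

We are 80% confident that μ ≤ 22.52.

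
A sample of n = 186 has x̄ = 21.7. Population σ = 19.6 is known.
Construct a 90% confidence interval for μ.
(19.34, 24.06)

z-interval (σ known):
z* = 1.645 for 90% confidence

Margin of error = z* · σ/√n = 1.645 · 19.6/√186 = 2.36

CI: (21.7 - 2.36, 21.7 + 2.36) = (19.34, 24.06)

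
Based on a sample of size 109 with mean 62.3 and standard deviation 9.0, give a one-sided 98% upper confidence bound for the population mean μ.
μ ≤ 64.09

Upper bound (one-sided):
t* = 2.079 (one-sided for 98%)
Upper bound = x̄ + t* · s/√n = 62.3 + 2.079 · 9.0/√109 = 64.09

We are 98% confident that μ ≤ 64.09.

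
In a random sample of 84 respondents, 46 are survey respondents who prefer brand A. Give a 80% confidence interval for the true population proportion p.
(0.478, 0.617)

Proportion CI:
p̂ = 46/84 = 0.54762
SE = √(p̂(1-p̂)/n) = √(0.54762 · 0.45238 / 84) = 0.05431

z* = 1.282
Margin = z* · SE = 1.282 · 0.05431 = 0.0696

CI: 0.54762 ± 0.0696 = (0.478, 0.617)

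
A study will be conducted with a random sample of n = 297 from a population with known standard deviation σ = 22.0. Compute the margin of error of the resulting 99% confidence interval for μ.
Margin of error = 3.29

Margin of error = z* · σ/√n
= 2.576 · 22.0/√297
= 2.576 · 22.0/17.2337
= 3.29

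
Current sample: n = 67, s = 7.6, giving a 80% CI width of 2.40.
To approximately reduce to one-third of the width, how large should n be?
n ≈ 603

CI width ∝ 1/√n
To reduce width by factor 3, need √n to grow by 3 → need 3² = 9 times as many samples.

Current: n = 67, width = 2.40
New: n = 603, width ≈ 0.79

Width reduced by factor of 2.40/0.79 = 3.04.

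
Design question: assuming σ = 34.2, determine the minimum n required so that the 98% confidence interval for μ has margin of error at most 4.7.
n ≥ 287

For margin E ≤ 4.7:
n ≥ (z* · σ / E)²
n ≥ (2.326 · 34.2 / 4.7)²
n ≥ 286.47

Minimum n = 287 (rounding up)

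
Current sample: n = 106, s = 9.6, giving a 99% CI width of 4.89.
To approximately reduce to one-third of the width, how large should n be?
n ≈ 954

CI width ∝ 1/√n
To reduce width by factor 3, need √n to grow by 3 → need 3² = 9 times as many samples.

Current: n = 106, width = 4.89
New: n = 954, width ≈ 1.60

Width reduced by factor of 4.89/1.60 = 3.06.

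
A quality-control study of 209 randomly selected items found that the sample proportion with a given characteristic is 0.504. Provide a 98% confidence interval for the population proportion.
(0.424, 0.584)

Proportion CI:
SE = √(p̂(1-p̂)/n) = √(0.504 · 0.496 / 209) = 0.03458

z* = 2.326
Margin = z* · SE = 2.326 · 0.03458 = 0.0804

CI: 0.504 ± 0.0804 = (0.424, 0.584)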